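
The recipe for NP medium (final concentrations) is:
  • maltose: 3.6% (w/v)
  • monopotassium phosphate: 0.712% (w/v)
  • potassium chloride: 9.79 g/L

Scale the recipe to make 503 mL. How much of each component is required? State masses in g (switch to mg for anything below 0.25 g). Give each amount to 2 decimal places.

maltose 18.11 g; monopotassium phosphate 3.58 g; potassium chloride 4.92 g

Target volume = 503 mL = 0.503 L.
maltose: 3.6% w/v = 36 g/L → 36 × 0.503 L = 18.11 g
monopotassium phosphate: 0.712 g per 100 mL × 503 mL ÷ 100 = 3.58 g
potassium chloride: 9.79 g/L × 0.503 L = 4.92 g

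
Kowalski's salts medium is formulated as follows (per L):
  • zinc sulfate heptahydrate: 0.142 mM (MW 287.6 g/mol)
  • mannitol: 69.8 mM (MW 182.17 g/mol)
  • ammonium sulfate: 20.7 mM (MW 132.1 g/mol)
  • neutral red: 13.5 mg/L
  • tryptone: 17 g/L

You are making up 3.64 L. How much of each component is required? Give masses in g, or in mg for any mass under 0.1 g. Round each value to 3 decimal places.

zinc sulfate heptahydrate 0.149 g; mannitol 46.284 g; ammonium sulfate 9.953 g; neutral red 49.140 mg; tryptone 61.880 g

Working volume: 3.64 L.
zinc sulfate heptahydrate: 0.142 mmol/L × 287.6 g/mol × 3.64 L ÷ 1000 = 0.149 g
mannitol: 69.8 mmol/L × 182.17 g/mol × 3.64 L ÷ 1000 = 46.284 g
ammonium sulfate: 20.7 mmol/L × 132.1 g/mol × 3.64 L ÷ 1000 = 9.953 g
neutral red: 13.5 mg/L × 3.64 L = 49.140 mg
tryptone: 17 g/L × 3.64 L = 61.880 g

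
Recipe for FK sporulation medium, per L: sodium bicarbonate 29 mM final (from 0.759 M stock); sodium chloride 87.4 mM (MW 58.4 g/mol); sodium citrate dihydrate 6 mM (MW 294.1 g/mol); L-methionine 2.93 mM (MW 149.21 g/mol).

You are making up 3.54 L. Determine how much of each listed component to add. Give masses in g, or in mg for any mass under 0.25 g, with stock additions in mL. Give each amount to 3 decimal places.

sodium bicarbonate 135.257 mL; sodium chloride 18.069 g; sodium citrate dihydrate 6.247 g; L-methionine 1.548 g

Scale factor relative to 1 L: 3.54.
sodium bicarbonate: dilute stock: 29 mM × 3540 mL ÷ 759 mM = 135.257 mL
sodium chloride: 87.4 mmol/L × 58.4 g/mol × 3.54 L ÷ 1000 = 18.069 g
sodium citrate dihydrate: 6 mmol/L × 294.1 g/mol × 3.54 L ÷ 1000 = 6.247 g
L-methionine: 2.93 mmol/L × 149.21 g/mol × 3.54 L ÷ 1000 = 1.548 g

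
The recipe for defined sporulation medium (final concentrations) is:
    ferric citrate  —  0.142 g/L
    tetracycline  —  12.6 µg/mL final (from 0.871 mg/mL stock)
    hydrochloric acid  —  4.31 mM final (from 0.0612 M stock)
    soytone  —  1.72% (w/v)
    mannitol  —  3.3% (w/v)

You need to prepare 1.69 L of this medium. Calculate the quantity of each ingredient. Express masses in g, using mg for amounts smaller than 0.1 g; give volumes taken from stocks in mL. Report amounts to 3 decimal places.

Scale factor relative to 1 L: 1.69.
ferric citrate: 0.142 g/L × 1.69 L = 0.240 g
tetracycline: C1V1 = C2V2 → 12.6 µg/mL × 1690 mL ÷ 871 µg/mL = 24.448 mL
hydrochloric acid: C1V1 = C2V2 → 4.31 mM × 1690 mL ÷ 61.2 mM = 119.018 mL
soytone: 1.72% w/v = 17.2 g/L → 17.2 × 1.69 L = 29.068 g
mannitol: 3.3 g per 100 mL × 1690 mL ÷ 100 = 55.770 g

ferric citrate 0.240 g; tetracycline 24.448 mL; hydrochloric acid 119.018 mL; soytone 29.068 g; mannitol 55.770 g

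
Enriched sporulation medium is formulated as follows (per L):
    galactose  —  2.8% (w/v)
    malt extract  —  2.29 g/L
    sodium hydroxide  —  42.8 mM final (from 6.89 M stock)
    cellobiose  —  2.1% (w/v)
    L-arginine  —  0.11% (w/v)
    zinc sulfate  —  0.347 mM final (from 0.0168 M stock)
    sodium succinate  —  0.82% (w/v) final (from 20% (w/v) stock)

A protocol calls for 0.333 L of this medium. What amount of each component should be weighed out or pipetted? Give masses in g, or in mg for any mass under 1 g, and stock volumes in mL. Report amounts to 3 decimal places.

galactose 9.324 g; malt extract 762.570 mg; sodium hydroxide 2.069 mL; cellobiose 6.993 g; L-arginine 366.300 mg; zinc sulfate 6.878 mL; sodium succinate 13.653 mL

Scale factor relative to 1 L: 0.333.
galactose: 2.8% w/v = 28 g/L → 28 × 0.333 L = 9.324 g
malt extract: 2.29 g/L × 0.333 L = 0.76257 g = 762.570 mg
sodium hydroxide: dilute stock: 42.8 mM × 333 mL ÷ 6890 mM = 2.069 mL
cellobiose: 2.1 g per 100 mL × 333 mL ÷ 100 = 6.993 g
L-arginine: 0.11 g per 100 mL × 333 mL ÷ 100 = 0.3663 g = 366.300 mg
zinc sulfate: C1V1 = C2V2 → 0.347 mM × 333 mL ÷ 16.8 mM = 6.878 mL
sodium succinate: C1V1 = C2V2 → 0.82% ÷ 20% × 333 mL = 13.653 mL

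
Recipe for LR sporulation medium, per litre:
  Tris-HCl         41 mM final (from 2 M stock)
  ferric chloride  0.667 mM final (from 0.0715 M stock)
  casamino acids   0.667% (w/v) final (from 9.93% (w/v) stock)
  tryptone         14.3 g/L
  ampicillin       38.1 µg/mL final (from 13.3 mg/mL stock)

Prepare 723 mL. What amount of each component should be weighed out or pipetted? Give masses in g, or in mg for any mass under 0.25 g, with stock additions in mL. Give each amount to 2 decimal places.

Target volume = 723 mL = 0.723 L.
Tris-HCl: dilute stock: 41 mM × 723 mL ÷ 2000 mM = 14.82 mL
ferric chloride: dilute stock: 0.667 mM × 723 mL ÷ 71.5 mM = 6.74 mL
casamino acids: V = C2·V2/C1 = 0.667% ÷ 9.93% × 723 mL = 48.56 mL
tryptone: 14.3 g/L × 0.723 L = 10.34 g
ampicillin: dilute stock: 38.1 µg/mL × 723 mL ÷ 13300 µg/mL = 2.07 mL

Tris-HCl 14.82 mL; ferric chloride 6.74 mL; casamino acids 48.56 mL; tryptone 10.34 g; ampicillin 2.07 mL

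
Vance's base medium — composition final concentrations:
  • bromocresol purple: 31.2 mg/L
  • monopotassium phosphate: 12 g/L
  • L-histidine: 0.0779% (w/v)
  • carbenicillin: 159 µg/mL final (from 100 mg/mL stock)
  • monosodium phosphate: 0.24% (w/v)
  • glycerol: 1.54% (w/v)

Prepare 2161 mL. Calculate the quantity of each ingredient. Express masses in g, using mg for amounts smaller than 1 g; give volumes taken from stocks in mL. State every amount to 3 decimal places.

bromocresol purple 67.423 mg; monopotassium phosphate 25.932 g; L-histidine 1.683 g; carbenicillin 3.436 mL; monosodium phosphate 5.186 g; glycerol 33.279 g

Working volume: 2161 mL = 2.161 L.
bromocresol purple: 31.2 mg/L × 2.161 L = 67.423 mg
monopotassium phosphate: 12 g/L × 2.161 L = 25.932 g
L-histidine: 0.0779 g per 100 mL × 2161 mL ÷ 100 = 1.683 g
carbenicillin: V = C2·V2/C1 = 159 µg/mL × 2161 mL ÷ 100000 µg/mL = 3.436 mL
monosodium phosphate: 0.24% w/v = 2.4 g/L → 2.4 × 2.161 L = 5.186 g
glycerol: 1.54 g per 100 mL × 2161 mL ÷ 100 = 33.279 g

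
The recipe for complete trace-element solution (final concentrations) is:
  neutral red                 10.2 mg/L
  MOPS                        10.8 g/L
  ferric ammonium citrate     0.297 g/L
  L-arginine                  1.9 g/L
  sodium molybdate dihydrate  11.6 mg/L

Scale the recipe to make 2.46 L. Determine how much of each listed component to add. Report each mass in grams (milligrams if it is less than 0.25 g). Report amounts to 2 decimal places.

neutral red 25.09 mg; MOPS 26.57 g; ferric ammonium citrate 0.73 g; L-arginine 4.67 g; sodium molybdate dihydrate 28.54 mg

Scale factor relative to 1 L: 2.46.
neutral red: 10.2 mg/L × 2.46 L = 25.09 mg
MOPS: 10.8 g/L × 2.46 L = 26.57 g
ferric ammonium citrate: 0.297 g/L × 2.46 L = 0.73 g
L-arginine: 1.9 g/L × 2.46 L = 4.67 g
sodium molybdate dihydrate: 11.6 mg/L × 2.46 L = 28.54 mg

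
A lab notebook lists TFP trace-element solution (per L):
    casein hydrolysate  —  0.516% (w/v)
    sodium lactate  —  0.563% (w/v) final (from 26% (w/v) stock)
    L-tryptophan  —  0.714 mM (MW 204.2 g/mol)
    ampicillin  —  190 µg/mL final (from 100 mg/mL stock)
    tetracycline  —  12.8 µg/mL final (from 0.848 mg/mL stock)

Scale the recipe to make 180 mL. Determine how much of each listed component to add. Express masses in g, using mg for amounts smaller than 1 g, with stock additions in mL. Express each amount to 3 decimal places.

Scale factor relative to 1 L: 0.18.
casein hydrolysate: 0.516% w/v = 5.16 g/L → 5.16 × 0.18 L = 0.9288 g = 928.800 mg
sodium lactate: V = C2·V2/C1 = 0.563% ÷ 26% × 180 mL = 3.898 mL
L-tryptophan: 0.714 mmol/L × 204.2 mg/mmol × 0.18 L = 26.244 mg
ampicillin: V = C2·V2/C1 = 190 µg/mL × 180 mL ÷ 100000 µg/mL = 0.342 mL
tetracycline: dilute stock: 12.8 µg/mL × 180 mL ÷ 848 µg/mL = 2.717 mL

casein hydrolysate 928.800 mg; sodium lactate 3.898 mL; L-tryptophan 26.244 mg; ampicillin 0.342 mL; tetracycline 2.717 mL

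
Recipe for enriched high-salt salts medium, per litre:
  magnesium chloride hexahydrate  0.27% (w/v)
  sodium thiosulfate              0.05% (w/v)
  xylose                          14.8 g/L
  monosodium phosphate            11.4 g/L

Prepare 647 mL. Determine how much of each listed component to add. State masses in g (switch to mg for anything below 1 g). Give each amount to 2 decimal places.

Target volume = 647 mL = 0.647 L.
magnesium chloride hexahydrate: 0.27% w/v = 2.7 g/L → 2.7 × 0.647 L = 1.75 g
sodium thiosulfate: 0.05 g per 100 mL × 647 mL ÷ 100 = 0.3235 g = 323.50 mg
xylose: 14.8 g/L × 0.647 L = 9.58 g
monosodium phosphate: 11.4 g/L × 0.647 L = 7.38 g

magnesium chloride hexahydrate 1.75 g; sodium thiosulfate 323.50 mg; xylose 9.58 g; monosodium phosphate 7.38 g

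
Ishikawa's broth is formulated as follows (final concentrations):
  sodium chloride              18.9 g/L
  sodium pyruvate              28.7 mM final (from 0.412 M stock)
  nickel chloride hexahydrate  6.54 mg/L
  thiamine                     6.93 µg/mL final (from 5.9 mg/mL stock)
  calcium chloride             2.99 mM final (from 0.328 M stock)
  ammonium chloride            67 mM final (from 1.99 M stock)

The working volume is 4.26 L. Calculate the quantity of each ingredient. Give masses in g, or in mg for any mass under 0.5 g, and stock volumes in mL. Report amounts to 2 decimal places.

sodium chloride 80.51 g; sodium pyruvate 296.75 mL; nickel chloride hexahydrate 27.86 mg; thiamine 5.00 mL; calcium chloride 38.83 mL; ammonium chloride 143.43 mL

Working volume: 4.26 L.
sodium chloride: 18.9 g/L × 4.26 L = 80.51 g
sodium pyruvate: dilute stock: 28.7 mM × 4260 mL ÷ 412 mM = 296.75 mL
nickel chloride hexahydrate: 6.54 mg/L × 4.26 L = 27.86 mg
thiamine: dilute stock: 6.93 µg/mL × 4260 mL ÷ 5900 µg/mL = 5.00 mL
calcium chloride: dilute stock: 2.99 mM × 4260 mL ÷ 328 mM = 38.83 mL
ammonium chloride: C1V1 = C2V2 → 67 mM × 4260 mL ÷ 1990 mM = 143.43 mL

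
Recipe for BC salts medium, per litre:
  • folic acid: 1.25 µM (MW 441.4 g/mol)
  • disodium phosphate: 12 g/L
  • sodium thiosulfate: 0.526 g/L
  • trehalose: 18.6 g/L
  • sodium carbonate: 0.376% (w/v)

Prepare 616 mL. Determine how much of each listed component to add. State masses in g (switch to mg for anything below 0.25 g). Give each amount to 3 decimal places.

Target volume = 616 mL = 0.616 L.
folic acid: 1.25 µmol/L × 441.4 g/mol × 0.616 L ÷ 1000 = 0.340 mg
disodium phosphate: 12 g/L × 0.616 L = 7.392 g
sodium thiosulfate: 0.526 g/L × 0.616 L = 0.324 g
trehalose: 18.6 g/L × 0.616 L = 11.458 g
sodium carbonate: 0.376% w/v = 3.76 g/L → 3.76 × 0.616 L = 2.316 g

folic acid 0.340 mg; disodium phosphate 7.392 g; sodium thiosulfate 0.324 g; trehalose 11.458 g; sodium carbonate 2.316 g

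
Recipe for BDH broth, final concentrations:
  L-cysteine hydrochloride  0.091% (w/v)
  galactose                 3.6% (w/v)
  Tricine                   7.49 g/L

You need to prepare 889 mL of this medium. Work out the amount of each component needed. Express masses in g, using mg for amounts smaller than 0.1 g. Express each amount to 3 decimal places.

Target volume = 889 mL = 0.889 L.
L-cysteine hydrochloride: 0.091% w/v = 0.91 g/L → 0.91 × 0.889 L = 0.809 g
galactose: 3.6 g per 100 mL × 889 mL ÷ 100 = 32.004 g
Tricine: 7.49 g/L × 0.889 L = 6.659 g

L-cysteine hydrochloride 0.809 g; galactose 32.004 g; Tricine 6.659 g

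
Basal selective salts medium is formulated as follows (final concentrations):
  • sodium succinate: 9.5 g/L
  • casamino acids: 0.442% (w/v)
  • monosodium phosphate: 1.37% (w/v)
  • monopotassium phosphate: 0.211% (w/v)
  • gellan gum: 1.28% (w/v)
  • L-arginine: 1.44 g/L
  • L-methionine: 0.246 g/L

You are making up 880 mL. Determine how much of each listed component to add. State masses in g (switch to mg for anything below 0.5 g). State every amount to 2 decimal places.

Scale factor relative to 1 L: 0.88.
sodium succinate: 9.5 g/L × 0.88 L = 8.36 g
casamino acids: 0.442 g per 100 mL × 880 mL ÷ 100 = 3.89 g
monosodium phosphate: 1.37% w/v = 13.7 g/L → 13.7 × 0.88 L = 12.06 g
monopotassium phosphate: 0.211 g per 100 mL × 880 mL ÷ 100 = 1.86 g
gellan gum: 1.28 g per 100 mL × 880 mL ÷ 100 = 11.26 g
L-arginine: 1.44 g/L × 0.88 L = 1.27 g
L-methionine: 0.246 g/L × 0.88 L = 0.21648 g = 216.48 mg

sodium succinate 8.36 g; casamino acids 3.89 g; monosodium phosphate 12.06 g; monopotassium phosphate 1.86 g; gellan gum 11.26 g; L-arginine 1.27 g; L-methionine 216.48 mg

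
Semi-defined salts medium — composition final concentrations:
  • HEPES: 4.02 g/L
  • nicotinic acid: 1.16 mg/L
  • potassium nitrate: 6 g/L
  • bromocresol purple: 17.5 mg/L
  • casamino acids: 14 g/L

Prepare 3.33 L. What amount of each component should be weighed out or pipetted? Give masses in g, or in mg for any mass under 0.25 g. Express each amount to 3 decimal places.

Scale factor relative to 1 L: 3.33.
HEPES: 4.02 g/L × 3.33 L = 13.387 g
nicotinic acid: 1.16 mg/L × 3.33 L = 3.863 mg
potassium nitrate: 6 g/L × 3.33 L = 19.980 g
bromocresol purple: 17.5 mg/L × 3.33 L = 58.275 mg
casamino acids: 14 g/L × 3.33 L = 46.620 g

HEPES 13.387 g; nicotinic acid 3.863 mg; potassium nitrate 19.980 g; bromocresol purple 58.275 mg; casamino acids 46.620 g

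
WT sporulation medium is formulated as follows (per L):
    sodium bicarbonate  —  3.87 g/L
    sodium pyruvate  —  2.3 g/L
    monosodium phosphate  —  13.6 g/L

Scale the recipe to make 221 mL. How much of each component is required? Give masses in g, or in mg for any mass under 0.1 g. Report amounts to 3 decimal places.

Working volume: 221 mL = 0.221 L.
sodium bicarbonate: 3.87 g/L × 0.221 L = 0.855 g
sodium pyruvate: 2.3 g/L × 0.221 L = 0.508 g
monosodium phosphate: 13.6 g/L × 0.221 L = 3.006 g

sodium bicarbonate 0.855 g; sodium pyruvate 0.508 g; monosodium phosphate 3.006 g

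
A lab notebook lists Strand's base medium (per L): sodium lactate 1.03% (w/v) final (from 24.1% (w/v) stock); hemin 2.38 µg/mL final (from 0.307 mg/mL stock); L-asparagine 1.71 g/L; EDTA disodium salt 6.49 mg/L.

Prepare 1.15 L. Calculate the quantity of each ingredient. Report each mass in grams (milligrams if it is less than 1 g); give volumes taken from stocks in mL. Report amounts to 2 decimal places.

Working volume: 1.15 L.
sodium lactate: V = C2·V2/C1 = 1.03% ÷ 24.1% × 1150 mL = 49.15 mL
hemin: dilute stock: 2.38 µg/mL × 1150 mL ÷ 307 µg/mL = 8.92 mL
L-asparagine: 1.71 g/L × 1.15 L = 1.97 g
EDTA disodium salt: 6.49 mg/L × 1.15 L = 7.46 mg

sodium lactate 49.15 mL; hemin 8.92 mL; L-asparagine 1.97 g; EDTA disodium salt 7.46 mg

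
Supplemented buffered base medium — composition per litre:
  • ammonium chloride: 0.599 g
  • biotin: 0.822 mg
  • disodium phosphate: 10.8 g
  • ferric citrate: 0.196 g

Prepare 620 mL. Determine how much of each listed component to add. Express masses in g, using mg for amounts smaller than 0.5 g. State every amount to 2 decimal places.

ammonium chloride 371.38 mg; biotin 0.51 mg; disodium phosphate 6.70 g; ferric citrate 121.52 mg

Ratio of target to recipe volume: 620 / 1000 = 0.62.
ammonium chloride: 0.599 g × (620 mL / 1000 mL) = 0.37138 g = 371.38 mg
biotin: 0.822 mg × (620 mL / 1000 mL) = 0.51 mg
disodium phosphate: 10.8 g × (620 mL / 1000 mL) = 6.70 g
ferric citrate: 0.196 g × (620 mL / 1000 mL) = 0.12152 g = 121.52 mg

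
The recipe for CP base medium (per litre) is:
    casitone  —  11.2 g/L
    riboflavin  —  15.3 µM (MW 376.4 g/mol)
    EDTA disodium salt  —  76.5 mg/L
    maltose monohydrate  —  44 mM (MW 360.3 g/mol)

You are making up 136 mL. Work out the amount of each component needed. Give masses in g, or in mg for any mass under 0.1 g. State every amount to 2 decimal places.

Target volume = 136 mL = 0.136 L.
casitone: 11.2 g/L × 0.136 L = 1.52 g
riboflavin: 15.3 µmol/L × 376.4 g/mol × 0.136 L ÷ 1000 = 0.78 mg
EDTA disodium salt: 76.5 mg/L × 0.136 L = 10.40 mg
maltose monohydrate: 44 mmol/L × 360.3 g/mol × 0.136 L ÷ 1000 = 2.16 g

casitone 1.52 g; riboflavin 0.78 mg; EDTA disodium salt 10.40 mg; maltose monohydrate 2.16 g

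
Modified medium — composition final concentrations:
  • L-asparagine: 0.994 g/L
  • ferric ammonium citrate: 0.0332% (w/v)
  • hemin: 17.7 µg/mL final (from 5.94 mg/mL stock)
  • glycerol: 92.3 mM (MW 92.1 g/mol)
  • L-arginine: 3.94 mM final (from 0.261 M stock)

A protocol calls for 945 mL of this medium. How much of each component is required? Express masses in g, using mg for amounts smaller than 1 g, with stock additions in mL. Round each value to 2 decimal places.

Working volume: 945 mL = 0.945 L.
L-asparagine: 0.994 g/L × 0.945 L = 0.93933 g = 939.33 mg
ferric ammonium citrate: 0.0332% w/v = 0.332 g/L → 0.332 × 0.945 L = 0.31374 g = 313.74 mg
hemin: C1V1 = C2V2 → 17.7 µg/mL × 945 mL ÷ 5940 µg/mL = 2.82 mL
glycerol: 92.3 mmol/L × 92.1 g/mol × 0.945 L ÷ 1000 = 8.03 g
L-arginine: C1V1 = C2V2 → 3.94 mM × 945 mL ÷ 261 mM = 14.27 mL

L-asparagine 939.33 mg; ferric ammonium citrate 313.74 mg; hemin 2.82 mL; glycerol 8.03 g; L-arginine 14.27 mL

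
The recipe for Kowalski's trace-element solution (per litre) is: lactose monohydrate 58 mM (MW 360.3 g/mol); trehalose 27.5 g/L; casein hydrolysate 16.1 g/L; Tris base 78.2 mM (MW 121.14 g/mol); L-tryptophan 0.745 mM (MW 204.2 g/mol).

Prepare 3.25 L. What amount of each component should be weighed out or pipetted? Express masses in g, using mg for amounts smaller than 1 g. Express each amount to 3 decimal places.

Scale factor relative to 1 L: 3.25.
lactose monohydrate: 58 mmol/L × 360.3 g/mol × 3.25 L ÷ 1000 = 67.917 g
trehalose: 27.5 g/L × 3.25 L = 89.375 g
casein hydrolysate: 16.1 g/L × 3.25 L = 52.325 g
Tris base: 78.2 mmol/L × 121.14 g/mol × 3.25 L ÷ 1000 = 30.788 g
L-tryptophan: 0.745 mmol/L × 204.2 mg/mmol × 3.25 L = 494.419 mg

lactose monohydrate 67.917 g; trehalose 89.375 g; casein hydrolysate 52.325 g; Tris base 30.788 g; L-tryptophan 494.419 mg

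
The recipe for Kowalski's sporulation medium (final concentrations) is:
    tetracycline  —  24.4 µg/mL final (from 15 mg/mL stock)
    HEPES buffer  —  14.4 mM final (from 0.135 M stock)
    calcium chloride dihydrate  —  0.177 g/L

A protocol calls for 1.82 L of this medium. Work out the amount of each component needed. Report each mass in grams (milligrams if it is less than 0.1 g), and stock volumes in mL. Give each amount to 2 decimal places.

Working volume: 1.82 L.
tetracycline: C1V1 = C2V2 → 24.4 µg/mL × 1820 mL ÷ 15000 µg/mL = 2.96 mL
HEPES buffer: C1V1 = C2V2 → 14.4 mM × 1820 mL ÷ 135 mM = 194.13 mL
calcium chloride dihydrate: 0.177 g/L × 1.82 L = 0.32 g

tetracycline 2.96 mL; HEPES buffer 194.13 mL; calcium chloride dihydrate 0.32 g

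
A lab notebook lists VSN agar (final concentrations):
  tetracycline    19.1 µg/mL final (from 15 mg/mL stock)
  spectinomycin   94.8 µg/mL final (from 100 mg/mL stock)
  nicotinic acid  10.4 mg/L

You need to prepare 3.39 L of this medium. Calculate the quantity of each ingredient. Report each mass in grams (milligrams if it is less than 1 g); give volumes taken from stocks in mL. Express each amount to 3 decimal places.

Scale factor relative to 1 L: 3.39.
tetracycline: dilute stock: 19.1 µg/mL × 3390 mL ÷ 15000 µg/mL = 4.317 mL
spectinomycin: dilute stock: 94.8 µg/mL × 3390 mL ÷ 100000 µg/mL = 3.214 mL
nicotinic acid: 10.4 mg/L × 3.39 L = 35.256 mg

tetracycline 4.317 mL; spectinomycin 3.214 mL; nicotinic acid 35.256 mg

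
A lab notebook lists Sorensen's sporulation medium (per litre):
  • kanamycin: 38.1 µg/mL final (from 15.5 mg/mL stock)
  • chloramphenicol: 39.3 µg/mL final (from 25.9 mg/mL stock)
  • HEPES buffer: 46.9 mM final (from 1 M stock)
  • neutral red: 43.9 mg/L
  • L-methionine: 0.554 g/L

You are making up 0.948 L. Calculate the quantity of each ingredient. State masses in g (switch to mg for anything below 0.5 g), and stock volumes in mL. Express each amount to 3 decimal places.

kanamycin 2.330 mL; chloramphenicol 1.438 mL; HEPES buffer 44.461 mL; neutral red 41.617 mg; L-methionine 0.525 g

Scale factor relative to 1 L: 0.948.
kanamycin: C1V1 = C2V2 → 38.1 µg/mL × 948 mL ÷ 15500 µg/mL = 2.330 mL
chloramphenicol: C1V1 = C2V2 → 39.3 µg/mL × 948 mL ÷ 25900 µg/mL = 1.438 mL
HEPES buffer: V = C2·V2/C1 = 46.9 mM × 948 mL ÷ 1000 mM = 44.461 mL
neutral red: 43.9 mg/L × 0.948 L = 41.617 mg
L-methionine: 0.554 g/L × 0.948 L = 0.525 g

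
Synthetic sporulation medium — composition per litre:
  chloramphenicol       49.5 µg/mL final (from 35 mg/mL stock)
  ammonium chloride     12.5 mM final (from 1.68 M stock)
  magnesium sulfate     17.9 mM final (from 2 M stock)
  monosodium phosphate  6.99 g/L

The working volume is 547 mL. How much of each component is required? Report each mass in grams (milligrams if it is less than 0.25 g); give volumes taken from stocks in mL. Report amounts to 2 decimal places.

chloramphenicol 0.77 mL; ammonium chloride 4.07 mL; magnesium sulfate 4.90 mL; monosodium phosphate 3.82 g

Scale factor relative to 1 L: 0.547.
chloramphenicol: V = C2·V2/C1 = 49.5 µg/mL × 547 mL ÷ 35000 µg/mL = 0.77 mL
ammonium chloride: C1V1 = C2V2 → 12.5 mM × 547 mL ÷ 1680 mM = 4.07 mL
magnesium sulfate: V = C2·V2/C1 = 17.9 mM × 547 mL ÷ 2000 mM = 4.90 mL
monosodium phosphate: 6.99 g/L × 0.547 L = 3.82 g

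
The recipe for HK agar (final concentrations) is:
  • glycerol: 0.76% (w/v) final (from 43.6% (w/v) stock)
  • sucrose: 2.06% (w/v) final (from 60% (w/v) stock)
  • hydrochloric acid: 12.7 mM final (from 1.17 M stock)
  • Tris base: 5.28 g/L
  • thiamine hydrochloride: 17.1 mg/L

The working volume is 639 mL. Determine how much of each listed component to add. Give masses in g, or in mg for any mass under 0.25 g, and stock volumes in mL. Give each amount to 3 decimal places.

glycerol 11.139 mL; sucrose 21.939 mL; hydrochloric acid 6.936 mL; Tris base 3.374 g; thiamine hydrochloride 10.927 mg

Target volume = 639 mL = 0.639 L.
glycerol: C1V1 = C2V2 → 0.76% ÷ 43.6% × 639 mL = 11.139 mL
sucrose: V = C2·V2/C1 = 2.06% ÷ 60% × 639 mL = 21.939 mL
hydrochloric acid: dilute stock: 12.7 mM × 639 mL ÷ 1170 mM = 6.936 mL
Tris base: 5.28 g/L × 0.639 L = 3.374 g
thiamine hydrochloride: 17.1 mg/L × 0.639 L = 10.927 mg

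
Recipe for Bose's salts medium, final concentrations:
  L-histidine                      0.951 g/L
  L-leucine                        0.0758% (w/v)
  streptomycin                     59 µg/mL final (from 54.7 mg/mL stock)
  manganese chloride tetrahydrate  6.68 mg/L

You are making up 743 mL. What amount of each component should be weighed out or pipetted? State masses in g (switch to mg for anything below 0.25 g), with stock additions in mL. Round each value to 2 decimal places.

Target volume = 743 mL = 0.743 L.
L-histidine: 0.951 g/L × 0.743 L = 0.71 g
L-leucine: 0.0758% w/v = 0.758 g/L → 0.758 × 0.743 L = 0.56 g
streptomycin: dilute stock: 59 µg/mL × 743 mL ÷ 54700 µg/mL = 0.80 mL
manganese chloride tetrahydrate: 6.68 mg/L × 0.743 L = 4.96 mg

L-histidine 0.71 g; L-leucine 0.56 g; streptomycin 0.80 mL; manganese chloride tetrahydrate 4.96 mg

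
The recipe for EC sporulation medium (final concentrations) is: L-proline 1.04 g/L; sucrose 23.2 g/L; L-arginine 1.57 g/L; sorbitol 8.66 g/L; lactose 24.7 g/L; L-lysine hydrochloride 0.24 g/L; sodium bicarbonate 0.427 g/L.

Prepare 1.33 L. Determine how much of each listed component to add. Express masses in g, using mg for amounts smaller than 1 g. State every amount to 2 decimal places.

L-proline 1.38 g; sucrose 30.86 g; L-arginine 2.09 g; sorbitol 11.52 g; lactose 32.85 g; L-lysine hydrochloride 319.20 mg; sodium bicarbonate 567.91 mg

Working volume: 1.33 L.
L-proline: 1.04 g/L × 1.33 L = 1.38 g
sucrose: 23.2 g/L × 1.33 L = 30.86 g
L-arginine: 1.57 g/L × 1.33 L = 2.09 g
sorbitol: 8.66 g/L × 1.33 L = 11.52 g
lactose: 24.7 g/L × 1.33 L = 32.85 g
L-lysine hydrochloride: 0.24 g/L × 1.33 L = 0.3192 g = 319.20 mg
sodium bicarbonate: 0.427 g/L × 1.33 L = 0.56791 g = 567.91 mg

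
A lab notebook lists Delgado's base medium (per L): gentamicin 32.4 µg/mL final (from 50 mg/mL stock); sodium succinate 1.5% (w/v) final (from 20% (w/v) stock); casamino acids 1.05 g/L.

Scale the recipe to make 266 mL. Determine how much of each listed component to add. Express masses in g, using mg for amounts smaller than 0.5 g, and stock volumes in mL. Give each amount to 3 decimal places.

gentamicin 0.172 mL; sodium succinate 19.950 mL; casamino acids 279.300 mg

Target volume = 266 mL = 0.266 L.
gentamicin: dilute stock: 32.4 µg/mL × 266 mL ÷ 50000 µg/mL = 0.172 mL
sodium succinate: C1V1 = C2V2 → 1.5% ÷ 20% × 266 mL = 19.950 mL
casamino acids: 1.05 g/L × 0.266 L = 0.2793 g = 279.300 mg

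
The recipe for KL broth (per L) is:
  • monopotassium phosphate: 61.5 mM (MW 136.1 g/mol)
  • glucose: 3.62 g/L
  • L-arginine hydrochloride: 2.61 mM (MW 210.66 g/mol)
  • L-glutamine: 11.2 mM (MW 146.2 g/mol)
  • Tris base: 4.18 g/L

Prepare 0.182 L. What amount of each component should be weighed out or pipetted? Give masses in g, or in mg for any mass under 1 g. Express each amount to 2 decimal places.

monopotassium phosphate 1.52 g; glucose 658.84 mg; L-arginine hydrochloride 100.07 mg; L-glutamine 298.01 mg; Tris base 760.76 mg

Scale factor relative to 1 L: 0.182.
monopotassium phosphate: 61.5 mmol/L × 136.1 g/mol × 0.182 L ÷ 1000 = 1.52 g
glucose: 3.62 g/L × 0.182 L = 0.65884 g = 658.84 mg
L-arginine hydrochloride: 2.61 mmol/L × 210.66 mg/mmol × 0.182 L = 100.07 mg
L-glutamine: 11.2 mmol/L × 146.2 mg/mmol × 0.182 L = 298.01 mg
Tris base: 4.18 g/L × 0.182 L = 0.76076 g = 760.76 mg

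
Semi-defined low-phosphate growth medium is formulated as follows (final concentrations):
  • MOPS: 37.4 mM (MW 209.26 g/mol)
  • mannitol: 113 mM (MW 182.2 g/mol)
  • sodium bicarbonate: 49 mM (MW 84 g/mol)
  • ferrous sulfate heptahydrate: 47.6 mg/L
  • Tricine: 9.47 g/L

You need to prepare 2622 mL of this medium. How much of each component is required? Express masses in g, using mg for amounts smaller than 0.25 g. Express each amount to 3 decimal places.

Target volume = 2622 mL = 2.622 L.
MOPS: 37.4 mmol/L × 209.26 g/mol × 2.622 L ÷ 1000 = 20.521 g
mannitol: 113 mmol/L × 182.2 g/mol × 2.622 L ÷ 1000 = 53.983 g
sodium bicarbonate: 49 mmol/L × 84 g/mol × 2.622 L ÷ 1000 = 10.792 g
ferrous sulfate heptahydrate: 47.6 mg/L × 2.622 L = 124.807 mg
Tricine: 9.47 g/L × 2.622 L = 24.830 g

MOPS 20.521 g; mannitol 53.983 g; sodium bicarbonate 10.792 g; ferrous sulfate heptahydrate 124.807 mg; Tricine 24.830 g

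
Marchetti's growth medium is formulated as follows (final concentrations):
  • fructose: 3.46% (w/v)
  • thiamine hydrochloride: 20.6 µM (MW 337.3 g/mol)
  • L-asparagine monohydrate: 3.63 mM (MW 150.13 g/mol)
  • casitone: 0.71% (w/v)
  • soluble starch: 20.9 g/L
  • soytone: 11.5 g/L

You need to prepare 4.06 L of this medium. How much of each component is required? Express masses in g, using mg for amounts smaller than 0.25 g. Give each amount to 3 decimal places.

fructose 140.476 g; thiamine hydrochloride 28.210 mg; L-asparagine monohydrate 2.213 g; casitone 28.826 g; soluble starch 84.854 g; soytone 46.690 g

Working volume: 4.06 L.
fructose: 3.46 g per 100 mL × 4060 mL ÷ 100 = 140.476 g
thiamine hydrochloride: 20.6 µmol/L × 337.3 g/mol × 4.06 L ÷ 1000 = 28.210 mg
L-asparagine monohydrate: 3.63 mmol/L × 150.13 g/mol × 4.06 L ÷ 1000 = 2.213 g
casitone: 0.71 g per 100 mL × 4060 mL ÷ 100 = 28.826 g
soluble starch: 20.9 g/L × 4.06 L = 84.854 g
soytone: 11.5 g/L × 4.06 L = 46.690 g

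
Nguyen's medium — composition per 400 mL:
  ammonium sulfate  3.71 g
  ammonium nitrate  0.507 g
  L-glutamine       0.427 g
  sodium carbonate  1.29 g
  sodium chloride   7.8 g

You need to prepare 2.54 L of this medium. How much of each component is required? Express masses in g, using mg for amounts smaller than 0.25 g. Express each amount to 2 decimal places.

ammonium sulfate 23.56 g; ammonium nitrate 3.22 g; L-glutamine 2.71 g; sodium carbonate 8.19 g; sodium chloride 49.53 g

Scale factor = 2540 mL / 400 mL = 6.35.
ammonium sulfate: 3.71 g × (2540 mL / 400 mL) = 23.56 g
ammonium nitrate: 0.507 g × (2540 mL / 400 mL) = 3.22 g
L-glutamine: 0.427 g × (2540 mL / 400 mL) = 2.71 g
sodium carbonate: 1.29 g × (2540 mL / 400 mL) = 8.19 g
sodium chloride: 7.8 g × (2540 mL / 400 mL) = 49.53 g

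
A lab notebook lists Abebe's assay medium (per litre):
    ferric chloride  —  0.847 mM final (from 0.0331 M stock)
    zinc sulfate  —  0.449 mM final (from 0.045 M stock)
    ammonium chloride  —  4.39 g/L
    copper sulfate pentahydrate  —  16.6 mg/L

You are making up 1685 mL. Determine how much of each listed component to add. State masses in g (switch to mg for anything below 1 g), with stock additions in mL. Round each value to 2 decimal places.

ferric chloride 43.12 mL; zinc sulfate 16.81 mL; ammonium chloride 7.40 g; copper sulfate pentahydrate 27.97 mg

Scale factor relative to 1 L: 1.685.
ferric chloride: dilute stock: 0.847 mM × 1685 mL ÷ 33.1 mM = 43.12 mL
zinc sulfate: C1V1 = C2V2 → 0.449 mM × 1685 mL ÷ 45 mM = 16.81 mL
ammonium chloride: 4.39 g/L × 1.685 L = 7.40 g
copper sulfate pentahydrate: 16.6 mg/L × 1.685 L = 27.97 mg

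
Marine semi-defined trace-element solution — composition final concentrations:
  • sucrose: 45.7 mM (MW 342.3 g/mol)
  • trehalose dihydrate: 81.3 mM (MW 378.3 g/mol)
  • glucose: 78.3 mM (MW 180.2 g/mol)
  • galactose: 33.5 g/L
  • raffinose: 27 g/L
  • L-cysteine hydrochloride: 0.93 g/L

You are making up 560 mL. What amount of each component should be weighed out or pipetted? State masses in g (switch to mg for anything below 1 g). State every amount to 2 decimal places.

Scale factor relative to 1 L: 0.56.
sucrose: 45.7 mmol/L × 342.3 g/mol × 0.56 L ÷ 1000 = 8.76 g
trehalose dihydrate: 81.3 mmol/L × 378.3 g/mol × 0.56 L ÷ 1000 = 17.22 g
glucose: 78.3 mmol/L × 180.2 g/mol × 0.56 L ÷ 1000 = 7.90 g
galactose: 33.5 g/L × 0.56 L = 18.76 g
raffinose: 27 g/L × 0.56 L = 15.12 g
L-cysteine hydrochloride: 0.93 g/L × 0.56 L = 0.5208 g = 520.80 mg

sucrose 8.76 g; trehalose dihydrate 17.22 g; glucose 7.90 g; galactose 18.76 g; raffinose 15.12 g; L-cysteine hydrochloride 520.80 mg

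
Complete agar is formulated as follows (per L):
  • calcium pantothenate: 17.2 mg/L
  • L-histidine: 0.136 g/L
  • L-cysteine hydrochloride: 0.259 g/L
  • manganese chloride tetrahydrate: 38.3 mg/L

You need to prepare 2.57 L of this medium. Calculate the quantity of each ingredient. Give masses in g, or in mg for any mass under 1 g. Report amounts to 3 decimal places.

Scale factor relative to 1 L: 2.57.
calcium pantothenate: 17.2 mg/L × 2.57 L = 44.204 mg
L-histidine: 0.136 g/L × 2.57 L = 0.34952 g = 349.520 mg
L-cysteine hydrochloride: 0.259 g/L × 2.57 L = 0.66563 g = 665.630 mg
manganese chloride tetrahydrate: 38.3 mg/L × 2.57 L = 98.431 mg

calcium pantothenate 44.204 mg; L-histidine 349.520 mg; L-cysteine hydrochloride 665.630 mg; manganese chloride tetrahydrate 98.431 mg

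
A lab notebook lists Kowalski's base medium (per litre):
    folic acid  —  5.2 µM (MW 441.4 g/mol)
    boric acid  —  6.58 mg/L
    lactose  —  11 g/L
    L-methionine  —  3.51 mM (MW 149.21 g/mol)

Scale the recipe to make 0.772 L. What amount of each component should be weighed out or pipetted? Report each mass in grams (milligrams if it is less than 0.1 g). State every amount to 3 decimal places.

folic acid 1.772 mg; boric acid 5.080 mg; lactose 8.492 g; L-methionine 0.404 g

Working volume: 0.772 L.
folic acid: 5.2 µmol/L × 441.4 g/mol × 0.772 L ÷ 1000 = 1.772 mg
boric acid: 6.58 mg/L × 0.772 L = 5.080 mg
lactose: 11 g/L × 0.772 L = 8.492 g
L-methionine: 3.51 mmol/L × 149.21 g/mol × 0.772 L ÷ 1000 = 0.404 g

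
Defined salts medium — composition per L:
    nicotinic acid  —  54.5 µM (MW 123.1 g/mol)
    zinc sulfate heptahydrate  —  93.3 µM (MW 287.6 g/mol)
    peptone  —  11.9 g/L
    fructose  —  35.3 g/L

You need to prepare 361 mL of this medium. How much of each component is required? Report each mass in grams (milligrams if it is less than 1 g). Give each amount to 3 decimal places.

Scale factor relative to 1 L: 0.361.
nicotinic acid: 54.5 µmol/L × 123.1 g/mol × 0.361 L ÷ 1000 = 2.422 mg
zinc sulfate heptahydrate: 93.3 µmol/L × 287.6 g/mol × 0.361 L ÷ 1000 = 9.687 mg
peptone: 11.9 g/L × 0.361 L = 4.296 g
fructose: 35.3 g/L × 0.361 L = 12.743 g

nicotinic acid 2.422 mg; zinc sulfate heptahydrate 9.687 mg; peptone 4.296 g; fructose 12.743 g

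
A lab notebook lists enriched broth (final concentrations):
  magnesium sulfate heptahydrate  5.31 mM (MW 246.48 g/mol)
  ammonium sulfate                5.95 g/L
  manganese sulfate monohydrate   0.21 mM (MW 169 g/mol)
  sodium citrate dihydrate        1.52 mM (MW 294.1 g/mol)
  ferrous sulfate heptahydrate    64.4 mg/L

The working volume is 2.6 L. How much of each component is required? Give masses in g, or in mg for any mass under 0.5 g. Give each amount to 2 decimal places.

magnesium sulfate heptahydrate 3.40 g; ammonium sulfate 15.47 g; manganese sulfate monohydrate 92.27 mg; sodium citrate dihydrate 1.16 g; ferrous sulfate heptahydrate 167.44 mg

Scale factor relative to 1 L: 2.6.
magnesium sulfate heptahydrate: 5.31 mmol/L × 246.48 g/mol × 2.6 L ÷ 1000 = 3.40 g
ammonium sulfate: 5.95 g/L × 2.6 L = 15.47 g
manganese sulfate monohydrate: 0.21 mmol/L × 169 mg/mmol × 2.6 L = 92.27 mg
sodium citrate dihydrate: 1.52 mmol/L × 294.1 g/mol × 2.6 L ÷ 1000 = 1.16 g
ferrous sulfate heptahydrate: 64.4 mg/L × 2.6 L = 167.44 mg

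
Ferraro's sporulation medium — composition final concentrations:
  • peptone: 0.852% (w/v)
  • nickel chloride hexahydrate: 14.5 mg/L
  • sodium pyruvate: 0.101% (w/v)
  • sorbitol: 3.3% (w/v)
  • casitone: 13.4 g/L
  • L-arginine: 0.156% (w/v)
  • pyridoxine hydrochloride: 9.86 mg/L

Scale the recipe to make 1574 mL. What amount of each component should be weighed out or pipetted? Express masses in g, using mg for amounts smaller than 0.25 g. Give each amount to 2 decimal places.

Working volume: 1574 mL = 1.574 L.
peptone: 0.852% w/v = 8.52 g/L → 8.52 × 1.574 L = 13.41 g
nickel chloride hexahydrate: 14.5 mg/L × 1.574 L = 22.82 mg
sodium pyruvate: 0.101% w/v = 1.01 g/L → 1.01 × 1.574 L = 1.59 g
sorbitol: 3.3 g per 100 mL × 1574 mL ÷ 100 = 51.94 g
casitone: 13.4 g/L × 1.574 L = 21.09 g
L-arginine: 0.156 g per 100 mL × 1574 mL ÷ 100 = 2.46 g
pyridoxine hydrochloride: 9.86 mg/L × 1.574 L = 15.52 mg

peptone 13.41 g; nickel chloride hexahydrate 22.82 mg; sodium pyruvate 1.59 g; sorbitol 51.94 g; casitone 21.09 g; L-arginine 2.46 g; pyridoxine hydrochloride 15.52 mg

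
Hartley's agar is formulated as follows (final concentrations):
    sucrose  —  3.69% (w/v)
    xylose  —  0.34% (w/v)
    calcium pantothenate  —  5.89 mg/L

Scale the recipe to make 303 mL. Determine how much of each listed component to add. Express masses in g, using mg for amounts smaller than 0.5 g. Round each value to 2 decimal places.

sucrose 11.18 g; xylose 1.03 g; calcium pantothenate 1.78 mg

Scale factor relative to 1 L: 0.303.
sucrose: 3.69% w/v = 36.9 g/L → 36.9 × 0.303 L = 11.18 g
xylose: 0.34% w/v = 3.4 g/L → 3.4 × 0.303 L = 1.03 g
calcium pantothenate: 5.89 mg/L × 0.303 L = 1.78 mg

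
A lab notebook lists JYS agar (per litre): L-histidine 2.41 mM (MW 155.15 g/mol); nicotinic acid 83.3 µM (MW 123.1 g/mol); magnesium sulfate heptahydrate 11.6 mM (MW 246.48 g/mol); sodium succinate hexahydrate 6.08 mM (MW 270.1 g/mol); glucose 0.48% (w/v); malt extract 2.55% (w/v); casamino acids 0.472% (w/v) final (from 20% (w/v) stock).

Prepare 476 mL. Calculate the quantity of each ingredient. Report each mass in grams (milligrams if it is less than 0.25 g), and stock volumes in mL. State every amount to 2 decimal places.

L-histidine 177.98 mg; nicotinic acid 4.88 mg; magnesium sulfate heptahydrate 1.36 g; sodium succinate hexahydrate 0.78 g; glucose 2.28 g; malt extract 12.14 g; casamino acids 11.23 mL

Target volume = 476 mL = 0.476 L.
L-histidine: 2.41 mmol/L × 155.15 mg/mmol × 0.476 L = 177.98 mg
nicotinic acid: 83.3 µmol/L × 123.1 g/mol × 0.476 L ÷ 1000 = 4.88 mg
magnesium sulfate heptahydrate: 11.6 mmol/L × 246.48 g/mol × 0.476 L ÷ 1000 = 1.36 g
sodium succinate hexahydrate: 6.08 mmol/L × 270.1 g/mol × 0.476 L ÷ 1000 = 0.78 g
glucose: 0.48% w/v = 4.8 g/L → 4.8 × 0.476 L = 2.28 g
malt extract: 2.55% w/v = 25.5 g/L → 25.5 × 0.476 L = 12.14 g
casamino acids: C1V1 = C2V2 → 0.472% ÷ 20% × 476 mL = 11.23 mL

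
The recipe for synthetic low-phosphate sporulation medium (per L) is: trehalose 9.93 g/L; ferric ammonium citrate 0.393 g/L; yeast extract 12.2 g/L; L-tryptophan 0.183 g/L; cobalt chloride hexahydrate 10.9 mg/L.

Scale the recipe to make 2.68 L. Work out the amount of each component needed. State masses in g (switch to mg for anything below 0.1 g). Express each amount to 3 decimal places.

trehalose 26.612 g; ferric ammonium citrate 1.053 g; yeast extract 32.696 g; L-tryptophan 0.490 g; cobalt chloride hexahydrate 29.212 mg

Working volume: 2.68 L.
trehalose: 9.93 g/L × 2.68 L = 26.612 g
ferric ammonium citrate: 0.393 g/L × 2.68 L = 1.053 g
yeast extract: 12.2 g/L × 2.68 L = 32.696 g
L-tryptophan: 0.183 g/L × 2.68 L = 0.490 g
cobalt chloride hexahydrate: 10.9 mg/L × 2.68 L = 29.212 mg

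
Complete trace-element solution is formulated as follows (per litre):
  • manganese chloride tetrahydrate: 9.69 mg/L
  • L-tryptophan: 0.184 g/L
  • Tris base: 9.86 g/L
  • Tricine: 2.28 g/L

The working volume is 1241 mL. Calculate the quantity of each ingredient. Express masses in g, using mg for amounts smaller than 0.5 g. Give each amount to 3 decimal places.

Target volume = 1241 mL = 1.241 L.
manganese chloride tetrahydrate: 9.69 mg/L × 1.241 L = 12.025 mg
L-tryptophan: 0.184 g/L × 1.241 L = 0.228344 g = 228.344 mg
Tris base: 9.86 g/L × 1.241 L = 12.236 g
Tricine: 2.28 g/L × 1.241 L = 2.829 g

manganese chloride tetrahydrate 12.025 mg; L-tryptophan 228.344 mg; Tris base 12.236 g; Tricine 2.829 g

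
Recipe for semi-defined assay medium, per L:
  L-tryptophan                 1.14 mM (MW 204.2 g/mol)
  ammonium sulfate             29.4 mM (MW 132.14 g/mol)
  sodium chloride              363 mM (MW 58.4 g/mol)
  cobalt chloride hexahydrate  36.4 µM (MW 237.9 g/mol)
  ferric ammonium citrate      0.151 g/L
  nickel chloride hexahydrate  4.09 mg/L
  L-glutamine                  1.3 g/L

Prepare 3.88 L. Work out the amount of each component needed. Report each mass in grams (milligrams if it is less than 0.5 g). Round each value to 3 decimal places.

Working volume: 3.88 L.
L-tryptophan: 1.14 mmol/L × 204.2 g/mol × 3.88 L ÷ 1000 = 0.903 g
ammonium sulfate: 29.4 mmol/L × 132.14 g/mol × 3.88 L ÷ 1000 = 15.073 g
sodium chloride: 363 mmol/L × 58.4 g/mol × 3.88 L ÷ 1000 = 82.253 g
cobalt chloride hexahydrate: 36.4 µmol/L × 237.9 g/mol × 3.88 L ÷ 1000 = 33.599 mg
ferric ammonium citrate: 0.151 g/L × 3.88 L = 0.586 g
nickel chloride hexahydrate: 4.09 mg/L × 3.88 L = 15.869 mg
L-glutamine: 1.3 g/L × 3.88 L = 5.044 g

L-tryptophan 0.903 g; ammonium sulfate 15.073 g; sodium chloride 82.253 g; cobalt chloride hexahydrate 33.599 mg; ferric ammonium citrate 0.586 g; nickel chloride hexahydrate 15.869 mg; L-glutamine 5.044 g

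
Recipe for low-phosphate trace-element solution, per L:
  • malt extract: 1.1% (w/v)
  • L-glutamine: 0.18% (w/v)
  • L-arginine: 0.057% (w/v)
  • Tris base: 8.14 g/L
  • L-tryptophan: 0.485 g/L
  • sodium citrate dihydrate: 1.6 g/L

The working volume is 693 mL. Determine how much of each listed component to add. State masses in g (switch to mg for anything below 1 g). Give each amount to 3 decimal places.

malt extract 7.623 g; L-glutamine 1.247 g; L-arginine 395.010 mg; Tris base 5.641 g; L-tryptophan 336.105 mg; sodium citrate dihydrate 1.109 g

Scale factor relative to 1 L: 0.693.
malt extract: 1.1% w/v = 11 g/L → 11 × 0.693 L = 7.623 g
L-glutamine: 0.18 g per 100 mL × 693 mL ÷ 100 = 1.247 g
L-arginine: 0.057% w/v = 0.57 g/L → 0.57 × 0.693 L = 0.39501 g = 395.010 mg
Tris base: 8.14 g/L × 0.693 L = 5.641 g
L-tryptophan: 0.485 g/L × 0.693 L = 0.336105 g = 336.105 mg
sodium citrate dihydrate: 1.6 g/L × 0.693 L = 1.109 g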